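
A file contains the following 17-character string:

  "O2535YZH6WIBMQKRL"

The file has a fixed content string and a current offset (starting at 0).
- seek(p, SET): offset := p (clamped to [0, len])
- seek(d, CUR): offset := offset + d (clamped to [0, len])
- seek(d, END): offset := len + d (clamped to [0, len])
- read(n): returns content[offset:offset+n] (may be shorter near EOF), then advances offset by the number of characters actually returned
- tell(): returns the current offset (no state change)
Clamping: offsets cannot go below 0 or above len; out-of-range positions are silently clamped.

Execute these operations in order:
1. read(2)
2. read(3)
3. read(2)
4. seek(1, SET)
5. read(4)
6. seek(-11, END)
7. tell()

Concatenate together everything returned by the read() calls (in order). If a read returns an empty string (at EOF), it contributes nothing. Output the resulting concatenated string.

After 1 (read(2)): returned 'O2', offset=2
After 2 (read(3)): returned '535', offset=5
After 3 (read(2)): returned 'YZ', offset=7
After 4 (seek(1, SET)): offset=1
After 5 (read(4)): returned '2535', offset=5
After 6 (seek(-11, END)): offset=6
After 7 (tell()): offset=6

Answer: O2535YZ2535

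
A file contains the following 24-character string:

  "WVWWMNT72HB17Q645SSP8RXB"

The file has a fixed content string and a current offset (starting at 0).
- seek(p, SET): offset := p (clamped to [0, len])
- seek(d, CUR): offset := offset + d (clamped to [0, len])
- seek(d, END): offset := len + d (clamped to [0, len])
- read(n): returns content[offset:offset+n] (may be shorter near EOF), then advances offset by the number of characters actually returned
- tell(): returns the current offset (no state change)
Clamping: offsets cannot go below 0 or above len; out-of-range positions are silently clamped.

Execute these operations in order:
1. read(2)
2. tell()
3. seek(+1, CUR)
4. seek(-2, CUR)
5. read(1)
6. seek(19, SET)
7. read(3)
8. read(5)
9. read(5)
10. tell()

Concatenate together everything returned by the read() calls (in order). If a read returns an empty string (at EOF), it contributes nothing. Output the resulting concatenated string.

After 1 (read(2)): returned 'WV', offset=2
After 2 (tell()): offset=2
After 3 (seek(+1, CUR)): offset=3
After 4 (seek(-2, CUR)): offset=1
After 5 (read(1)): returned 'V', offset=2
After 6 (seek(19, SET)): offset=19
After 7 (read(3)): returned 'P8R', offset=22
After 8 (read(5)): returned 'XB', offset=24
After 9 (read(5)): returned '', offset=24
After 10 (tell()): offset=24

Answer: WVVP8RXB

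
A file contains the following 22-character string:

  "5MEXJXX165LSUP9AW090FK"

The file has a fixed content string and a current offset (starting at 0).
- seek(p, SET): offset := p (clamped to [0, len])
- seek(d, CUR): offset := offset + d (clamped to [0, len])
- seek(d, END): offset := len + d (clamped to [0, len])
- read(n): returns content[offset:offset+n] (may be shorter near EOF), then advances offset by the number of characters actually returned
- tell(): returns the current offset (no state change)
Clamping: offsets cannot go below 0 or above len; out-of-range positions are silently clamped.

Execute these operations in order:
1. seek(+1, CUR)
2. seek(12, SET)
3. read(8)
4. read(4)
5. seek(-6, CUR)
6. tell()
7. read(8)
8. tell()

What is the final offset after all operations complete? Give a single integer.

Answer: 22

Derivation:
After 1 (seek(+1, CUR)): offset=1
After 2 (seek(12, SET)): offset=12
After 3 (read(8)): returned 'UP9AW090', offset=20
After 4 (read(4)): returned 'FK', offset=22
After 5 (seek(-6, CUR)): offset=16
After 6 (tell()): offset=16
After 7 (read(8)): returned 'W090FK', offset=22
After 8 (tell()): offset=22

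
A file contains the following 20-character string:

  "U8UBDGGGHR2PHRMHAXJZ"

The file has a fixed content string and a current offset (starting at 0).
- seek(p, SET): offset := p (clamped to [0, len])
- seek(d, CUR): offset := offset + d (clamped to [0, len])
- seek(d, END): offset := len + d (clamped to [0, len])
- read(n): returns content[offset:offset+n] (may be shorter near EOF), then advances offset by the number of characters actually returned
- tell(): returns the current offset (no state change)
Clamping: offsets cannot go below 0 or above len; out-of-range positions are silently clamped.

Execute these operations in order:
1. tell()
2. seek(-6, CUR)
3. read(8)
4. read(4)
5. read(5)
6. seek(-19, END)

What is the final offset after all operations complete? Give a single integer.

Answer: 1

Derivation:
After 1 (tell()): offset=0
After 2 (seek(-6, CUR)): offset=0
After 3 (read(8)): returned 'U8UBDGGG', offset=8
After 4 (read(4)): returned 'HR2P', offset=12
After 5 (read(5)): returned 'HRMHA', offset=17
After 6 (seek(-19, END)): offset=1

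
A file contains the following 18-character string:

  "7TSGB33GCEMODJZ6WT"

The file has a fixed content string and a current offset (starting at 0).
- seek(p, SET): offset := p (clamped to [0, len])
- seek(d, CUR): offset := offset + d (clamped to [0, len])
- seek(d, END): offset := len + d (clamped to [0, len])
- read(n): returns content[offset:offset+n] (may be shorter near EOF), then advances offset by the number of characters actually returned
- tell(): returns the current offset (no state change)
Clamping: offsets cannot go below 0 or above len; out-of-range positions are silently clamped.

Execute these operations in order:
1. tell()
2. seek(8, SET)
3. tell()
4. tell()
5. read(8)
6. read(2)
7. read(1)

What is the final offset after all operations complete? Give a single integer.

After 1 (tell()): offset=0
After 2 (seek(8, SET)): offset=8
After 3 (tell()): offset=8
After 4 (tell()): offset=8
After 5 (read(8)): returned 'CEMODJZ6', offset=16
After 6 (read(2)): returned 'WT', offset=18
After 7 (read(1)): returned '', offset=18

Answer: 18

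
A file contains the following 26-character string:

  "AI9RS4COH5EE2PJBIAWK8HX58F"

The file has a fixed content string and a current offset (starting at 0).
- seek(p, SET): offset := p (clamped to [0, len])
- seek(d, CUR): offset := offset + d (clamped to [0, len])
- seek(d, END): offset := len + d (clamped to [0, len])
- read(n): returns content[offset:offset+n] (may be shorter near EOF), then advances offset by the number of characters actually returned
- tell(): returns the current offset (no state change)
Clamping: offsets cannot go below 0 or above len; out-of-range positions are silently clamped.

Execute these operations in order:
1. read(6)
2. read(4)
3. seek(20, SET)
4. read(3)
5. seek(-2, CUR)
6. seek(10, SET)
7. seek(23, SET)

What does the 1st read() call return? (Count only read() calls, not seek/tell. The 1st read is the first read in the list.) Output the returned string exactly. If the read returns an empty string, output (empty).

After 1 (read(6)): returned 'AI9RS4', offset=6
After 2 (read(4)): returned 'COH5', offset=10
After 3 (seek(20, SET)): offset=20
After 4 (read(3)): returned '8HX', offset=23
After 5 (seek(-2, CUR)): offset=21
After 6 (seek(10, SET)): offset=10
After 7 (seek(23, SET)): offset=23

Answer: AI9RS4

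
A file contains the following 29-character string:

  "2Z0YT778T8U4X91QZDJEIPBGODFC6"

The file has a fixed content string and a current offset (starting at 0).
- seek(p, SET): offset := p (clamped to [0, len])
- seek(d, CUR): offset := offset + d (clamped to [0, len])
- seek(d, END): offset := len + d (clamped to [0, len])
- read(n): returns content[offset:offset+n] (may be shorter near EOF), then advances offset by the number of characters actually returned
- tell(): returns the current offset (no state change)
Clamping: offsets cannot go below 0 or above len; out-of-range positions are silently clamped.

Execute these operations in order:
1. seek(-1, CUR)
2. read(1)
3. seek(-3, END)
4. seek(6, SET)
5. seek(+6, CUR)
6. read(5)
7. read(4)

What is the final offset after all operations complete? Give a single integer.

After 1 (seek(-1, CUR)): offset=0
After 2 (read(1)): returned '2', offset=1
After 3 (seek(-3, END)): offset=26
After 4 (seek(6, SET)): offset=6
After 5 (seek(+6, CUR)): offset=12
After 6 (read(5)): returned 'X91QZ', offset=17
After 7 (read(4)): returned 'DJEI', offset=21

Answer: 21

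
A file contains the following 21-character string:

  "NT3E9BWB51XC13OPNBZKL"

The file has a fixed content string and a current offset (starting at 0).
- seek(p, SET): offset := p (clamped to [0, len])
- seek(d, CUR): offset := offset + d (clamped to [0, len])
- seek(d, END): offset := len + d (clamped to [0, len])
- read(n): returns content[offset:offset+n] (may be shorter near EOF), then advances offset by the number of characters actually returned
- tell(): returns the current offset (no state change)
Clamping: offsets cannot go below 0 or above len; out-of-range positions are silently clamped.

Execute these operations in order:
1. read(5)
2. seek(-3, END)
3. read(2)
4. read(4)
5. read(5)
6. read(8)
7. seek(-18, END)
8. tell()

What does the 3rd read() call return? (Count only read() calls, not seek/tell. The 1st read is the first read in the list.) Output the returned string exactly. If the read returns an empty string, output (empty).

After 1 (read(5)): returned 'NT3E9', offset=5
After 2 (seek(-3, END)): offset=18
After 3 (read(2)): returned 'ZK', offset=20
After 4 (read(4)): returned 'L', offset=21
After 5 (read(5)): returned '', offset=21
After 6 (read(8)): returned '', offset=21
After 7 (seek(-18, END)): offset=3
After 8 (tell()): offset=3

Answer: L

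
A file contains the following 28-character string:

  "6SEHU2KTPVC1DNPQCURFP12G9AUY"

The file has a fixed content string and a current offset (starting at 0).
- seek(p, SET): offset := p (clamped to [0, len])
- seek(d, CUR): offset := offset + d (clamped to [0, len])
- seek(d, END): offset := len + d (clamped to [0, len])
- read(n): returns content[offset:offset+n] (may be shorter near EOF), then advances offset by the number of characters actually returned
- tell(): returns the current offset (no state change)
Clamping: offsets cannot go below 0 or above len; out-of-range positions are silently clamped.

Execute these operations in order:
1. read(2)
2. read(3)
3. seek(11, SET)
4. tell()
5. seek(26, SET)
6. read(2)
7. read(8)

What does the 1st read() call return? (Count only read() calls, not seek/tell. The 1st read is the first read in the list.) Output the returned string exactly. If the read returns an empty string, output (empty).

Answer: 6S

Derivation:
After 1 (read(2)): returned '6S', offset=2
After 2 (read(3)): returned 'EHU', offset=5
After 3 (seek(11, SET)): offset=11
After 4 (tell()): offset=11
After 5 (seek(26, SET)): offset=26
After 6 (read(2)): returned 'UY', offset=28
After 7 (read(8)): returned '', offset=28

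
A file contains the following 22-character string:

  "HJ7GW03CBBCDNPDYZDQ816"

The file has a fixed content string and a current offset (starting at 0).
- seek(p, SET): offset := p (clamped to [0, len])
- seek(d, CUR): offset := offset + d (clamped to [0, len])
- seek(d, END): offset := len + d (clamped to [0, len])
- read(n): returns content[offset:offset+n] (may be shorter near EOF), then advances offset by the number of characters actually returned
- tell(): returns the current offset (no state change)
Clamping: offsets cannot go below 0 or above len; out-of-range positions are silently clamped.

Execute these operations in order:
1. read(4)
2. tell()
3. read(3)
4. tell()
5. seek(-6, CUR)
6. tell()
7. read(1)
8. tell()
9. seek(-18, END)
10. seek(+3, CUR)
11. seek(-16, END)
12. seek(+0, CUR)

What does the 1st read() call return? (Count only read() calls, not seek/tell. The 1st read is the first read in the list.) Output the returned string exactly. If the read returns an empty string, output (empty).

Answer: HJ7G

Derivation:
After 1 (read(4)): returned 'HJ7G', offset=4
After 2 (tell()): offset=4
After 3 (read(3)): returned 'W03', offset=7
After 4 (tell()): offset=7
After 5 (seek(-6, CUR)): offset=1
After 6 (tell()): offset=1
After 7 (read(1)): returned 'J', offset=2
After 8 (tell()): offset=2
After 9 (seek(-18, END)): offset=4
After 10 (seek(+3, CUR)): offset=7
After 11 (seek(-16, END)): offset=6
After 12 (seek(+0, CUR)): offset=6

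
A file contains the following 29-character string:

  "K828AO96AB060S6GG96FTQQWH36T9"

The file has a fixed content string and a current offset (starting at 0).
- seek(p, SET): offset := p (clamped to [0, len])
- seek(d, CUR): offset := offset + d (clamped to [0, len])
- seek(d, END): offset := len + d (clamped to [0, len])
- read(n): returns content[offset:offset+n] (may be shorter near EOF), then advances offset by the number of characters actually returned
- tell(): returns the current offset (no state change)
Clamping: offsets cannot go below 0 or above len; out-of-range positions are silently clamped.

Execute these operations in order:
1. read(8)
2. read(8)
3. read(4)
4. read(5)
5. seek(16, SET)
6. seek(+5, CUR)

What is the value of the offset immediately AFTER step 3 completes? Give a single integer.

After 1 (read(8)): returned 'K828AO96', offset=8
After 2 (read(8)): returned 'AB060S6G', offset=16
After 3 (read(4)): returned 'G96F', offset=20

Answer: 20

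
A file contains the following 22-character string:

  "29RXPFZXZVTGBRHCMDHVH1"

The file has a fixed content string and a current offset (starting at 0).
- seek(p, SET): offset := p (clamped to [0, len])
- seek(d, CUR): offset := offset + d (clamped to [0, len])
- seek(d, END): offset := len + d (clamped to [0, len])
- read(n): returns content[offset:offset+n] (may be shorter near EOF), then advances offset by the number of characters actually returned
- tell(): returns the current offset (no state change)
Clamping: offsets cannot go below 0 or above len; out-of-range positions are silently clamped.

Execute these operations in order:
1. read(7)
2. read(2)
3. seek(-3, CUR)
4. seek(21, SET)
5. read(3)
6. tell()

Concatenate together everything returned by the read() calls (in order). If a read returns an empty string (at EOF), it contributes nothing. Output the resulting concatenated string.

After 1 (read(7)): returned '29RXPFZ', offset=7
After 2 (read(2)): returned 'XZ', offset=9
After 3 (seek(-3, CUR)): offset=6
After 4 (seek(21, SET)): offset=21
After 5 (read(3)): returned '1', offset=22
After 6 (tell()): offset=22

Answer: 29RXPFZXZ1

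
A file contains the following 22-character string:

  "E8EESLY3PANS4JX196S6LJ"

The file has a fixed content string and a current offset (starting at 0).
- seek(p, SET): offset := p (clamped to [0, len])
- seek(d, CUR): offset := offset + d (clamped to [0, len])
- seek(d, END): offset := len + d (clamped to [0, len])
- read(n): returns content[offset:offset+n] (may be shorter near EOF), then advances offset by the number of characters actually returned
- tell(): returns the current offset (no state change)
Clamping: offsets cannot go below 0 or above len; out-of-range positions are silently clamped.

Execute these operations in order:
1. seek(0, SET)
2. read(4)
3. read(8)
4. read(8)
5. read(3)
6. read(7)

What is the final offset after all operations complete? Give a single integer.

Answer: 22

Derivation:
After 1 (seek(0, SET)): offset=0
After 2 (read(4)): returned 'E8EE', offset=4
After 3 (read(8)): returned 'SLY3PANS', offset=12
After 4 (read(8)): returned '4JX196S6', offset=20
After 5 (read(3)): returned 'LJ', offset=22
After 6 (read(7)): returned '', offset=22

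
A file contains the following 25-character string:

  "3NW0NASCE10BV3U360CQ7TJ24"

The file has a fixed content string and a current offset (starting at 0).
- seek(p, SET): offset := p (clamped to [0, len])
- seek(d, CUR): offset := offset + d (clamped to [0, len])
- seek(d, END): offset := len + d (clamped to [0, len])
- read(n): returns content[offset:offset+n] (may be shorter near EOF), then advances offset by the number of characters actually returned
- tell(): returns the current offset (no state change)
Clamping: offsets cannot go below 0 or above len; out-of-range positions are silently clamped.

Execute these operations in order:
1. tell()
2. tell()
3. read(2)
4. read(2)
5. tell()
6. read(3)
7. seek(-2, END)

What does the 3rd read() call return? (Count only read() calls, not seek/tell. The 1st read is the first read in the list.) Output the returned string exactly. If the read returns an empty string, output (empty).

Answer: NAS

Derivation:
After 1 (tell()): offset=0
After 2 (tell()): offset=0
After 3 (read(2)): returned '3N', offset=2
After 4 (read(2)): returned 'W0', offset=4
After 5 (tell()): offset=4
After 6 (read(3)): returned 'NAS', offset=7
After 7 (seek(-2, END)): offset=23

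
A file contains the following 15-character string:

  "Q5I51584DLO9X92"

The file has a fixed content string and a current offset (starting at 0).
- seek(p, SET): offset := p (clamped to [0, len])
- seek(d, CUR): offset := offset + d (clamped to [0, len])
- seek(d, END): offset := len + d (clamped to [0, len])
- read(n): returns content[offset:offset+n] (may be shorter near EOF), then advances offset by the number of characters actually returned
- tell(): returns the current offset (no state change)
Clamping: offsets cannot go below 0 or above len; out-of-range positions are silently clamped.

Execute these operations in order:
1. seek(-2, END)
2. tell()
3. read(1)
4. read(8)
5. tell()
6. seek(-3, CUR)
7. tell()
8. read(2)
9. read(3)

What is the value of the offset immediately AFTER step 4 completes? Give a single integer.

After 1 (seek(-2, END)): offset=13
After 2 (tell()): offset=13
After 3 (read(1)): returned '9', offset=14
After 4 (read(8)): returned '2', offset=15

Answer: 15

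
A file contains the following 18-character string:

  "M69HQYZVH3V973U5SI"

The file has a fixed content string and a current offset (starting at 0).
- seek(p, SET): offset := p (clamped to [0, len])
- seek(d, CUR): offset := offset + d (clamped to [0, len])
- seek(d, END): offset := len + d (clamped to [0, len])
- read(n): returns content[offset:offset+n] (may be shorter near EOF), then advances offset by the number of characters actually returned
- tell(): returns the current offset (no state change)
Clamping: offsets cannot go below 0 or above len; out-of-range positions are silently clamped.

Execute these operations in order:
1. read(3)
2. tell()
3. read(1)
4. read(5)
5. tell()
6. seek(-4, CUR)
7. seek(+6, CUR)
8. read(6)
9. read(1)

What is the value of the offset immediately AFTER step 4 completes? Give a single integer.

After 1 (read(3)): returned 'M69', offset=3
After 2 (tell()): offset=3
After 3 (read(1)): returned 'H', offset=4
After 4 (read(5)): returned 'QYZVH', offset=9

Answer: 9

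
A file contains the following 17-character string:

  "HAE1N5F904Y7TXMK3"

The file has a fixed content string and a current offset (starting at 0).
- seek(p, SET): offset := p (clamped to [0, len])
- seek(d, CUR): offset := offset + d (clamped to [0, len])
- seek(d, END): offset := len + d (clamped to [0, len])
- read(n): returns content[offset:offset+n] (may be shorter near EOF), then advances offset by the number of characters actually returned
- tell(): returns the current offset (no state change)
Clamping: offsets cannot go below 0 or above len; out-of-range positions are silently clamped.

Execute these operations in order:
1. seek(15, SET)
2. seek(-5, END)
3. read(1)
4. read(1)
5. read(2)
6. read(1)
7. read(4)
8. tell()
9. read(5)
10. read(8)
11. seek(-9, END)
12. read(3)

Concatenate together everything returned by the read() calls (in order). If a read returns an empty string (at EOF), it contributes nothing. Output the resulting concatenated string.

Answer: TXMK304Y

Derivation:
After 1 (seek(15, SET)): offset=15
After 2 (seek(-5, END)): offset=12
After 3 (read(1)): returned 'T', offset=13
After 4 (read(1)): returned 'X', offset=14
After 5 (read(2)): returned 'MK', offset=16
After 6 (read(1)): returned '3', offset=17
After 7 (read(4)): returned '', offset=17
After 8 (tell()): offset=17
After 9 (read(5)): returned '', offset=17
After 10 (read(8)): returned '', offset=17
After 11 (seek(-9, END)): offset=8
After 12 (read(3)): returned '04Y', offset=11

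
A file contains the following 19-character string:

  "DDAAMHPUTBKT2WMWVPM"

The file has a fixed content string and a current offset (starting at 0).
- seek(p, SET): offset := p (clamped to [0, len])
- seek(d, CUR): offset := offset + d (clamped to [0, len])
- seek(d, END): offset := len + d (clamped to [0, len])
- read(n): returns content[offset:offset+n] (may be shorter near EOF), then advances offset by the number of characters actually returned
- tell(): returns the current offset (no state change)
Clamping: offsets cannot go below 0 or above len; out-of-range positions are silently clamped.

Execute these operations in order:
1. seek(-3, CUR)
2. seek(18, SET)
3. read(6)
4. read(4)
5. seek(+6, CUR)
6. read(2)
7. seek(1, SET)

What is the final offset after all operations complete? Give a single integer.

After 1 (seek(-3, CUR)): offset=0
After 2 (seek(18, SET)): offset=18
After 3 (read(6)): returned 'M', offset=19
After 4 (read(4)): returned '', offset=19
After 5 (seek(+6, CUR)): offset=19
After 6 (read(2)): returned '', offset=19
After 7 (seek(1, SET)): offset=1

Answer: 1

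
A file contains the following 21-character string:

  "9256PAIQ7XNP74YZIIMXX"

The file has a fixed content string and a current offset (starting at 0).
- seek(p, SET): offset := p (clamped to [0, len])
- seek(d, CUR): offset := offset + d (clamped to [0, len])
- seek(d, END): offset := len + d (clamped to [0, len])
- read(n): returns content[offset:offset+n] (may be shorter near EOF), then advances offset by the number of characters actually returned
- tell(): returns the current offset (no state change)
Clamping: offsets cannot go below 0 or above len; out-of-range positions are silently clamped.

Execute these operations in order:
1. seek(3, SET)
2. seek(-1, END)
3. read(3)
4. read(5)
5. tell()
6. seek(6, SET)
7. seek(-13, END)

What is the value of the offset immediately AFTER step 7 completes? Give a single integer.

Answer: 8

Derivation:
After 1 (seek(3, SET)): offset=3
After 2 (seek(-1, END)): offset=20
After 3 (read(3)): returned 'X', offset=21
After 4 (read(5)): returned '', offset=21
After 5 (tell()): offset=21
After 6 (seek(6, SET)): offset=6
After 7 (seek(-13, END)): offset=8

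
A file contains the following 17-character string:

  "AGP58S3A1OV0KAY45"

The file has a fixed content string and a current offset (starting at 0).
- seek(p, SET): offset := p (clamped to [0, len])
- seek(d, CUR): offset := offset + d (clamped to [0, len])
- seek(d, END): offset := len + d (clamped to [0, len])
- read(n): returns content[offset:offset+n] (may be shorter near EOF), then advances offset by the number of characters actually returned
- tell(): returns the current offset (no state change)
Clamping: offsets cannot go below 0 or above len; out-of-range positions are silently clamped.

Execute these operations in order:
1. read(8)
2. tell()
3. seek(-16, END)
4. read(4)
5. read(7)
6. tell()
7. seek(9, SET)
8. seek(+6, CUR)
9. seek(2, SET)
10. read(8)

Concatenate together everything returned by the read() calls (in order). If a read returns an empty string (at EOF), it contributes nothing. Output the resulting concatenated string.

After 1 (read(8)): returned 'AGP58S3A', offset=8
After 2 (tell()): offset=8
After 3 (seek(-16, END)): offset=1
After 4 (read(4)): returned 'GP58', offset=5
After 5 (read(7)): returned 'S3A1OV0', offset=12
After 6 (tell()): offset=12
After 7 (seek(9, SET)): offset=9
After 8 (seek(+6, CUR)): offset=15
After 9 (seek(2, SET)): offset=2
After 10 (read(8)): returned 'P58S3A1O', offset=10

Answer: AGP58S3AGP58S3A1OV0P58S3A1O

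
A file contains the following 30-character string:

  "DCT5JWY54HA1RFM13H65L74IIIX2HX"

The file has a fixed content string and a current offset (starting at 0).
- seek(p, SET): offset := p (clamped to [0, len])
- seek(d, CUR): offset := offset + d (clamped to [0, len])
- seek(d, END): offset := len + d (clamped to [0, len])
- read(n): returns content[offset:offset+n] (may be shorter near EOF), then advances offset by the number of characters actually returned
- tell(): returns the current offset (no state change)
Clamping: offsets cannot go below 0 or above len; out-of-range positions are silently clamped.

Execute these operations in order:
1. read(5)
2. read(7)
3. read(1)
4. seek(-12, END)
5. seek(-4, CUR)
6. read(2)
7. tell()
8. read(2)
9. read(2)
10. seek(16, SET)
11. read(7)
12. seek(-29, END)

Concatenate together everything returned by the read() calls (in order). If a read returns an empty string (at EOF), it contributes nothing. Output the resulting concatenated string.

Answer: DCT5JWY54HA1RM13H653H65L74

Derivation:
After 1 (read(5)): returned 'DCT5J', offset=5
After 2 (read(7)): returned 'WY54HA1', offset=12
After 3 (read(1)): returned 'R', offset=13
After 4 (seek(-12, END)): offset=18
After 5 (seek(-4, CUR)): offset=14
After 6 (read(2)): returned 'M1', offset=16
After 7 (tell()): offset=16
After 8 (read(2)): returned '3H', offset=18
After 9 (read(2)): returned '65', offset=20
After 10 (seek(16, SET)): offset=16
After 11 (read(7)): returned '3H65L74', offset=23
After 12 (seek(-29, END)): offset=1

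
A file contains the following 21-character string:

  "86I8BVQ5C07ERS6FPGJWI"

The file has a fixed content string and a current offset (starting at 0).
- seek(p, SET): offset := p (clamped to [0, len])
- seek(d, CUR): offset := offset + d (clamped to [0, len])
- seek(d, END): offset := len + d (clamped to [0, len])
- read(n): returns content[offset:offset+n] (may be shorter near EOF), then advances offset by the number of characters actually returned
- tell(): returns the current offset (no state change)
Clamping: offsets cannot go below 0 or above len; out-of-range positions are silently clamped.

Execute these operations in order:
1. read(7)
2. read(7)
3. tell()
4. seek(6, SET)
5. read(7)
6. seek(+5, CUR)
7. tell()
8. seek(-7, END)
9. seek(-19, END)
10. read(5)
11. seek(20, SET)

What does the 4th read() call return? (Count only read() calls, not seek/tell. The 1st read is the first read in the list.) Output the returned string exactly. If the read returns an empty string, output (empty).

After 1 (read(7)): returned '86I8BVQ', offset=7
After 2 (read(7)): returned '5C07ERS', offset=14
After 3 (tell()): offset=14
After 4 (seek(6, SET)): offset=6
After 5 (read(7)): returned 'Q5C07ER', offset=13
After 6 (seek(+5, CUR)): offset=18
After 7 (tell()): offset=18
After 8 (seek(-7, END)): offset=14
After 9 (seek(-19, END)): offset=2
After 10 (read(5)): returned 'I8BVQ', offset=7
After 11 (seek(20, SET)): offset=20

Answer: I8BVQ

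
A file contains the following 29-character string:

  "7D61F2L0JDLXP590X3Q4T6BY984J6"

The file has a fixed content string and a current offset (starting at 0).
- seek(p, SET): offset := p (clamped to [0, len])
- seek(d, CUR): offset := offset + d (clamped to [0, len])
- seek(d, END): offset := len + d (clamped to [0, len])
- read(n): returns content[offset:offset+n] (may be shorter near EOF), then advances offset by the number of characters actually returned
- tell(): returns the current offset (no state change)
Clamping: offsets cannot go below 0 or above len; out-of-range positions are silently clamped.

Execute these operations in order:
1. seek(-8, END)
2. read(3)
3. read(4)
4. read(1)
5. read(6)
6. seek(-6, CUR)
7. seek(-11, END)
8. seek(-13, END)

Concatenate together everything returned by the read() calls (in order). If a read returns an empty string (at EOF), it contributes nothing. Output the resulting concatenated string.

Answer: 6BY984J6

Derivation:
After 1 (seek(-8, END)): offset=21
After 2 (read(3)): returned '6BY', offset=24
After 3 (read(4)): returned '984J', offset=28
After 4 (read(1)): returned '6', offset=29
After 5 (read(6)): returned '', offset=29
After 6 (seek(-6, CUR)): offset=23
After 7 (seek(-11, END)): offset=18
After 8 (seek(-13, END)): offset=16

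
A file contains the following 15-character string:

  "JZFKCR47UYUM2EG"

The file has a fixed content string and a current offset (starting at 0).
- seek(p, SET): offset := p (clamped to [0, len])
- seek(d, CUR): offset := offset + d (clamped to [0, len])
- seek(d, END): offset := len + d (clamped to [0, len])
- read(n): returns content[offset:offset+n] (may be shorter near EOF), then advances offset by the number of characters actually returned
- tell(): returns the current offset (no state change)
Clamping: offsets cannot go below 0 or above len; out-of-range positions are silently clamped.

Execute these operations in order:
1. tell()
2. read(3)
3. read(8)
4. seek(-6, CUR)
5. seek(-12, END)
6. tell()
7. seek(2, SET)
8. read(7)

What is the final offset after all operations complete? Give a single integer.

After 1 (tell()): offset=0
After 2 (read(3)): returned 'JZF', offset=3
After 3 (read(8)): returned 'KCR47UYU', offset=11
After 4 (seek(-6, CUR)): offset=5
After 5 (seek(-12, END)): offset=3
After 6 (tell()): offset=3
After 7 (seek(2, SET)): offset=2
After 8 (read(7)): returned 'FKCR47U', offset=9

Answer: 9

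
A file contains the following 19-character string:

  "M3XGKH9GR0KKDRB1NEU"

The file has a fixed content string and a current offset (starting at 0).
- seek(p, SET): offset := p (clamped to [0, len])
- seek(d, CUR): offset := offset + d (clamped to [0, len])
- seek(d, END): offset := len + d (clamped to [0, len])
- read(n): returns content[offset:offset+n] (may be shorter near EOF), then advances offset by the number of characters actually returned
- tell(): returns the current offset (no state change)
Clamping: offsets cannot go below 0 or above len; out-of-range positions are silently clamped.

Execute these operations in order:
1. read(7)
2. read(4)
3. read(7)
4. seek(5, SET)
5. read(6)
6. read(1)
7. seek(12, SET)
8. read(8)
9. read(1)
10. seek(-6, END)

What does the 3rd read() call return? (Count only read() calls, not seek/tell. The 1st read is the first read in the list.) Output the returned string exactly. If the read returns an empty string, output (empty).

Answer: KDRB1NE

Derivation:
After 1 (read(7)): returned 'M3XGKH9', offset=7
After 2 (read(4)): returned 'GR0K', offset=11
After 3 (read(7)): returned 'KDRB1NE', offset=18
After 4 (seek(5, SET)): offset=5
After 5 (read(6)): returned 'H9GR0K', offset=11
After 6 (read(1)): returned 'K', offset=12
After 7 (seek(12, SET)): offset=12
After 8 (read(8)): returned 'DRB1NEU', offset=19
After 9 (read(1)): returned '', offset=19
After 10 (seek(-6, END)): offset=13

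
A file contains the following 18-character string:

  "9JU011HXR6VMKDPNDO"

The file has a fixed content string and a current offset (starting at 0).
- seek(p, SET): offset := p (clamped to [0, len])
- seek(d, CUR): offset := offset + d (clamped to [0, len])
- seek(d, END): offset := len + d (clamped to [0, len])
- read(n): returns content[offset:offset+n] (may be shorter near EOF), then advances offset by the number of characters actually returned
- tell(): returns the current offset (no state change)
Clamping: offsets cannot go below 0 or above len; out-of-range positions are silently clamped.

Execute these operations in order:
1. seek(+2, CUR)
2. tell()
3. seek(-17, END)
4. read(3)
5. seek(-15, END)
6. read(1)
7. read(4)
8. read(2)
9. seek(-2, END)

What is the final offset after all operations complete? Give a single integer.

Answer: 16

Derivation:
After 1 (seek(+2, CUR)): offset=2
After 2 (tell()): offset=2
After 3 (seek(-17, END)): offset=1
After 4 (read(3)): returned 'JU0', offset=4
After 5 (seek(-15, END)): offset=3
After 6 (read(1)): returned '0', offset=4
After 7 (read(4)): returned '11HX', offset=8
After 8 (read(2)): returned 'R6', offset=10
After 9 (seek(-2, END)): offset=16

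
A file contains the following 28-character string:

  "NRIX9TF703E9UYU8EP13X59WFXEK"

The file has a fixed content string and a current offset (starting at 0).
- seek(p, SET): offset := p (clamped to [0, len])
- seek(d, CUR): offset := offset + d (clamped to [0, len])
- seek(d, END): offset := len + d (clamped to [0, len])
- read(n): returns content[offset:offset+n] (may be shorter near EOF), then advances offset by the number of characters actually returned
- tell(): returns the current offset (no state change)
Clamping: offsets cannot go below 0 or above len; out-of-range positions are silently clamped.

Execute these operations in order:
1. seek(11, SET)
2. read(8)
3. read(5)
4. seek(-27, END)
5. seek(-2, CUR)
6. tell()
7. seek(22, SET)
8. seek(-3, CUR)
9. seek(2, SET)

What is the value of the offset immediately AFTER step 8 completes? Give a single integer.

After 1 (seek(11, SET)): offset=11
After 2 (read(8)): returned '9UYU8EP1', offset=19
After 3 (read(5)): returned '3X59W', offset=24
After 4 (seek(-27, END)): offset=1
After 5 (seek(-2, CUR)): offset=0
After 6 (tell()): offset=0
After 7 (seek(22, SET)): offset=22
After 8 (seek(-3, CUR)): offset=19

Answer: 19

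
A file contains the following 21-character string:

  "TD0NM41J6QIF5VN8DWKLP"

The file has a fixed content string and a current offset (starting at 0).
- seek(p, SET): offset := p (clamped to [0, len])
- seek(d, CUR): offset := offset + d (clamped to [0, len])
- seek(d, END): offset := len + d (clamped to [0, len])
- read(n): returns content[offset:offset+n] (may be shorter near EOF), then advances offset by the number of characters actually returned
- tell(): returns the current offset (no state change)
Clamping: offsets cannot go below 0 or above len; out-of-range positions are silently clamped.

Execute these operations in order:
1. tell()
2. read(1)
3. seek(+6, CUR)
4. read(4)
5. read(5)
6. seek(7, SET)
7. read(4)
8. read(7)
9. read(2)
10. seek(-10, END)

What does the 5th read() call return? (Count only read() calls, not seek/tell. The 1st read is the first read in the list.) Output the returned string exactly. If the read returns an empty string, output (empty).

After 1 (tell()): offset=0
After 2 (read(1)): returned 'T', offset=1
After 3 (seek(+6, CUR)): offset=7
After 4 (read(4)): returned 'J6QI', offset=11
After 5 (read(5)): returned 'F5VN8', offset=16
After 6 (seek(7, SET)): offset=7
After 7 (read(4)): returned 'J6QI', offset=11
After 8 (read(7)): returned 'F5VN8DW', offset=18
After 9 (read(2)): returned 'KL', offset=20
After 10 (seek(-10, END)): offset=11

Answer: F5VN8DW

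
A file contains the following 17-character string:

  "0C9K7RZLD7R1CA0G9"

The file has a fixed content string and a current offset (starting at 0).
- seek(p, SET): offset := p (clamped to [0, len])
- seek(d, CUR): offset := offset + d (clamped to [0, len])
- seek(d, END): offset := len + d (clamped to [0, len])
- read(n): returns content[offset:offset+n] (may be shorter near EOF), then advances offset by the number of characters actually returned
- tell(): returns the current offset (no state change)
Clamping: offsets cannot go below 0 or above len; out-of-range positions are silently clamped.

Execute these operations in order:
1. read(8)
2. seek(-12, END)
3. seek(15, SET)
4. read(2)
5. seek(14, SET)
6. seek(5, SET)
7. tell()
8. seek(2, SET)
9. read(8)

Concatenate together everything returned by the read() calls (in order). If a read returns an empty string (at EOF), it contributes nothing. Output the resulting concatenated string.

After 1 (read(8)): returned '0C9K7RZL', offset=8
After 2 (seek(-12, END)): offset=5
After 3 (seek(15, SET)): offset=15
After 4 (read(2)): returned 'G9', offset=17
After 5 (seek(14, SET)): offset=14
After 6 (seek(5, SET)): offset=5
After 7 (tell()): offset=5
After 8 (seek(2, SET)): offset=2
After 9 (read(8)): returned '9K7RZLD7', offset=10

Answer: 0C9K7RZLG99K7RZLD7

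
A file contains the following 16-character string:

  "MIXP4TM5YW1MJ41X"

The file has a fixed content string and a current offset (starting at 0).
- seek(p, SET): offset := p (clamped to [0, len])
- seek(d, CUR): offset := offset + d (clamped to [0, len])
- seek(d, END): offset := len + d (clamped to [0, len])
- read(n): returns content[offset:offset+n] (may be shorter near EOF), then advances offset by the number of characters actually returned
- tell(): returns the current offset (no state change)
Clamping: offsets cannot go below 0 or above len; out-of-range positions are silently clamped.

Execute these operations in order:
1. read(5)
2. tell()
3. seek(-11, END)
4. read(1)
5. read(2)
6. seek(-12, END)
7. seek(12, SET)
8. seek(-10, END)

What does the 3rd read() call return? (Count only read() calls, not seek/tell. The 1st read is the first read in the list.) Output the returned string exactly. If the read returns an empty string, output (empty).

After 1 (read(5)): returned 'MIXP4', offset=5
After 2 (tell()): offset=5
After 3 (seek(-11, END)): offset=5
After 4 (read(1)): returned 'T', offset=6
After 5 (read(2)): returned 'M5', offset=8
After 6 (seek(-12, END)): offset=4
After 7 (seek(12, SET)): offset=12
After 8 (seek(-10, END)): offset=6

Answer: M5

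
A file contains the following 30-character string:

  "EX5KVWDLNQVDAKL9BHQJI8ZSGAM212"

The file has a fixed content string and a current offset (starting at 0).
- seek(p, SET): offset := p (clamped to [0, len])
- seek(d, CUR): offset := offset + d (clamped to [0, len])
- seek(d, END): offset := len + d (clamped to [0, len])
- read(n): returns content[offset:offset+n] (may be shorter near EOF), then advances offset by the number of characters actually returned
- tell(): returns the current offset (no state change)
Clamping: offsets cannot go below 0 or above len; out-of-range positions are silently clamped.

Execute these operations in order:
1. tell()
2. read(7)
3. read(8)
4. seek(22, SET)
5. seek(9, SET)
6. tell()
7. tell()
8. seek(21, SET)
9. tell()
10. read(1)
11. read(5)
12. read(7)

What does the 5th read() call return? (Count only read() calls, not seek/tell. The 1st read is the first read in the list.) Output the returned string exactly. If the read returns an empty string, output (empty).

Answer: 212

Derivation:
After 1 (tell()): offset=0
After 2 (read(7)): returned 'EX5KVWD', offset=7
After 3 (read(8)): returned 'LNQVDAKL', offset=15
After 4 (seek(22, SET)): offset=22
After 5 (seek(9, SET)): offset=9
After 6 (tell()): offset=9
After 7 (tell()): offset=9
After 8 (seek(21, SET)): offset=21
After 9 (tell()): offset=21
After 10 (read(1)): returned '8', offset=22
After 11 (read(5)): returned 'ZSGAM', offset=27
After 12 (read(7)): returned '212', offset=30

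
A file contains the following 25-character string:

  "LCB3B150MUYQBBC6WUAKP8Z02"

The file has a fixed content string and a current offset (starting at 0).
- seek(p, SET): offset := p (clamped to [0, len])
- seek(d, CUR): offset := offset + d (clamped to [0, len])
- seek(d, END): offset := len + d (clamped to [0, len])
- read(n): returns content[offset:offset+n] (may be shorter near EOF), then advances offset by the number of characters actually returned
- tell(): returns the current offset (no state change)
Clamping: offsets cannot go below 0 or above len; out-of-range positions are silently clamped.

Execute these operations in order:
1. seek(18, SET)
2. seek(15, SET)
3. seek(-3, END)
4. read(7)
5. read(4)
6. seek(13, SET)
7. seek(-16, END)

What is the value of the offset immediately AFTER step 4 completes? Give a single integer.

After 1 (seek(18, SET)): offset=18
After 2 (seek(15, SET)): offset=15
After 3 (seek(-3, END)): offset=22
After 4 (read(7)): returned 'Z02', offset=25

Answer: 25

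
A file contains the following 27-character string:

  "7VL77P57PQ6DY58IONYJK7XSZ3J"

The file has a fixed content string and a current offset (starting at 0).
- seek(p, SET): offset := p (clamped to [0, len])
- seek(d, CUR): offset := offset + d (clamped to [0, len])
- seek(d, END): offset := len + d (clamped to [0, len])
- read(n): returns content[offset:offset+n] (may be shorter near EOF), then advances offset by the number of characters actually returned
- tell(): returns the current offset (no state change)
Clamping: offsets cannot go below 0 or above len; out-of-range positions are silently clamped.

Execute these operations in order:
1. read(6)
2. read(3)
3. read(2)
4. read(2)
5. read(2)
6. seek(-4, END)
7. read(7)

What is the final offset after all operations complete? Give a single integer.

After 1 (read(6)): returned '7VL77P', offset=6
After 2 (read(3)): returned '57P', offset=9
After 3 (read(2)): returned 'Q6', offset=11
After 4 (read(2)): returned 'DY', offset=13
After 5 (read(2)): returned '58', offset=15
After 6 (seek(-4, END)): offset=23
After 7 (read(7)): returned 'SZ3J', offset=27

Answer: 27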